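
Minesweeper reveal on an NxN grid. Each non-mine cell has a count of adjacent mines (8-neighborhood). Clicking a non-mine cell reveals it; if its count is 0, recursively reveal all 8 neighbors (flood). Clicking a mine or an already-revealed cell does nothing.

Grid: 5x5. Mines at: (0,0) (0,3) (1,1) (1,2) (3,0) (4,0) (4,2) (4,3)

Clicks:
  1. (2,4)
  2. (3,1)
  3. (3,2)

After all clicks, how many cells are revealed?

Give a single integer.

Click 1 (2,4) count=0: revealed 6 new [(1,3) (1,4) (2,3) (2,4) (3,3) (3,4)] -> total=6
Click 2 (3,1) count=3: revealed 1 new [(3,1)] -> total=7
Click 3 (3,2) count=2: revealed 1 new [(3,2)] -> total=8

Answer: 8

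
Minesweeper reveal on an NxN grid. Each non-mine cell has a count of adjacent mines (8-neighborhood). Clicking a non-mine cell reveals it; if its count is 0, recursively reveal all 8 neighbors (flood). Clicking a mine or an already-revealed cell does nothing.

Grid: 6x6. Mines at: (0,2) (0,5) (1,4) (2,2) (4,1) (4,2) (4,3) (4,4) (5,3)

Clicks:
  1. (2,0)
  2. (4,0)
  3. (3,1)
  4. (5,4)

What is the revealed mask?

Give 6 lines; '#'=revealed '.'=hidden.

Click 1 (2,0) count=0: revealed 8 new [(0,0) (0,1) (1,0) (1,1) (2,0) (2,1) (3,0) (3,1)] -> total=8
Click 2 (4,0) count=1: revealed 1 new [(4,0)] -> total=9
Click 3 (3,1) count=3: revealed 0 new [(none)] -> total=9
Click 4 (5,4) count=3: revealed 1 new [(5,4)] -> total=10

Answer: ##....
##....
##....
##....
#.....
....#.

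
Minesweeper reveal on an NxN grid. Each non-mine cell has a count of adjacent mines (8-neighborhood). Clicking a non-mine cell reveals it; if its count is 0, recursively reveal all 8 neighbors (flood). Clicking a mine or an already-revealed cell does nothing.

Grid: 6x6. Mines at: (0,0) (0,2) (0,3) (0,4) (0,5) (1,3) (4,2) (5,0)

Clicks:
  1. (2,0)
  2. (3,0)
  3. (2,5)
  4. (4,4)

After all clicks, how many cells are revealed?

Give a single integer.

Answer: 25

Derivation:
Click 1 (2,0) count=0: revealed 11 new [(1,0) (1,1) (1,2) (2,0) (2,1) (2,2) (3,0) (3,1) (3,2) (4,0) (4,1)] -> total=11
Click 2 (3,0) count=0: revealed 0 new [(none)] -> total=11
Click 3 (2,5) count=0: revealed 14 new [(1,4) (1,5) (2,3) (2,4) (2,5) (3,3) (3,4) (3,5) (4,3) (4,4) (4,5) (5,3) (5,4) (5,5)] -> total=25
Click 4 (4,4) count=0: revealed 0 new [(none)] -> total=25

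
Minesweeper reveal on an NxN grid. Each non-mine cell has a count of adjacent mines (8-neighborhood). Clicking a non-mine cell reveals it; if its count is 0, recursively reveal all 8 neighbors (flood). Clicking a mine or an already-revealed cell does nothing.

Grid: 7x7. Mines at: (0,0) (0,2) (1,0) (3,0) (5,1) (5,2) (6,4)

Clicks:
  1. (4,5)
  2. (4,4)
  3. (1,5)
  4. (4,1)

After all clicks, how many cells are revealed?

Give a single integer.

Click 1 (4,5) count=0: revealed 34 new [(0,3) (0,4) (0,5) (0,6) (1,1) (1,2) (1,3) (1,4) (1,5) (1,6) (2,1) (2,2) (2,3) (2,4) (2,5) (2,6) (3,1) (3,2) (3,3) (3,4) (3,5) (3,6) (4,1) (4,2) (4,3) (4,4) (4,5) (4,6) (5,3) (5,4) (5,5) (5,6) (6,5) (6,6)] -> total=34
Click 2 (4,4) count=0: revealed 0 new [(none)] -> total=34
Click 3 (1,5) count=0: revealed 0 new [(none)] -> total=34
Click 4 (4,1) count=3: revealed 0 new [(none)] -> total=34

Answer: 34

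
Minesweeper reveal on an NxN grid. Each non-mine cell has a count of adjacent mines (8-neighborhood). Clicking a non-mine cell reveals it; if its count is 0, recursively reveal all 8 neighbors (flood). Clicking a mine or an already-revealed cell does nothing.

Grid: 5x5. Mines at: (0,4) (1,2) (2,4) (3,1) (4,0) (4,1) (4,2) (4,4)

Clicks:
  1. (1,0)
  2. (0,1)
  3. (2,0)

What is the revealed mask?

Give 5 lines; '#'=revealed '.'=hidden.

Click 1 (1,0) count=0: revealed 6 new [(0,0) (0,1) (1,0) (1,1) (2,0) (2,1)] -> total=6
Click 2 (0,1) count=1: revealed 0 new [(none)] -> total=6
Click 3 (2,0) count=1: revealed 0 new [(none)] -> total=6

Answer: ##...
##...
##...
.....
.....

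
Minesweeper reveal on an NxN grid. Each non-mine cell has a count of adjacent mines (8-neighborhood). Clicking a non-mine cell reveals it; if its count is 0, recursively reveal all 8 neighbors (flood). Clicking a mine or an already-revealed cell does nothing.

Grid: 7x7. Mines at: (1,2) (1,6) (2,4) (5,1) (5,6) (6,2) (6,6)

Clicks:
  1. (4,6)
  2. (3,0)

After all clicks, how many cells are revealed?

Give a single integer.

Click 1 (4,6) count=1: revealed 1 new [(4,6)] -> total=1
Click 2 (3,0) count=0: revealed 27 new [(0,0) (0,1) (1,0) (1,1) (2,0) (2,1) (2,2) (2,3) (3,0) (3,1) (3,2) (3,3) (3,4) (3,5) (4,0) (4,1) (4,2) (4,3) (4,4) (4,5) (5,2) (5,3) (5,4) (5,5) (6,3) (6,4) (6,5)] -> total=28

Answer: 28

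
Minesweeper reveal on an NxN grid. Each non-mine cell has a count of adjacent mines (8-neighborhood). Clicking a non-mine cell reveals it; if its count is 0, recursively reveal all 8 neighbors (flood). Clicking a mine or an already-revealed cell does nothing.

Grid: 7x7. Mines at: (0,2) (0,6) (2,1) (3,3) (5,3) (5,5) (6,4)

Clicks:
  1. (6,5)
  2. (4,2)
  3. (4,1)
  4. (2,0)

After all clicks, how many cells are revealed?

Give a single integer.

Answer: 14

Derivation:
Click 1 (6,5) count=2: revealed 1 new [(6,5)] -> total=1
Click 2 (4,2) count=2: revealed 1 new [(4,2)] -> total=2
Click 3 (4,1) count=0: revealed 11 new [(3,0) (3,1) (3,2) (4,0) (4,1) (5,0) (5,1) (5,2) (6,0) (6,1) (6,2)] -> total=13
Click 4 (2,0) count=1: revealed 1 new [(2,0)] -> total=14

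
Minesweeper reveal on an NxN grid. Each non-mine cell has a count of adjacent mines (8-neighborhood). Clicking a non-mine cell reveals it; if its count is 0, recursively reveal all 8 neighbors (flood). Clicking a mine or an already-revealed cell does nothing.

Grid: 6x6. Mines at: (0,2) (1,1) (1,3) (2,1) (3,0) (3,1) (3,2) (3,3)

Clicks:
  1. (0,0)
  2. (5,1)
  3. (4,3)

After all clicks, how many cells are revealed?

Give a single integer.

Click 1 (0,0) count=1: revealed 1 new [(0,0)] -> total=1
Click 2 (5,1) count=0: revealed 20 new [(0,4) (0,5) (1,4) (1,5) (2,4) (2,5) (3,4) (3,5) (4,0) (4,1) (4,2) (4,3) (4,4) (4,5) (5,0) (5,1) (5,2) (5,3) (5,4) (5,5)] -> total=21
Click 3 (4,3) count=2: revealed 0 new [(none)] -> total=21

Answer: 21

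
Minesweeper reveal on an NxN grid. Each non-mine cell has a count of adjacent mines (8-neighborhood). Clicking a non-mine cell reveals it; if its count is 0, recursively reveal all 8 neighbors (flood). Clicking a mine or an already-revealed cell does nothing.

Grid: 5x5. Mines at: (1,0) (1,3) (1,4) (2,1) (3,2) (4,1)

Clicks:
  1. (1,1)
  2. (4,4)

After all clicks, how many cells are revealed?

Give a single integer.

Answer: 7

Derivation:
Click 1 (1,1) count=2: revealed 1 new [(1,1)] -> total=1
Click 2 (4,4) count=0: revealed 6 new [(2,3) (2,4) (3,3) (3,4) (4,3) (4,4)] -> total=7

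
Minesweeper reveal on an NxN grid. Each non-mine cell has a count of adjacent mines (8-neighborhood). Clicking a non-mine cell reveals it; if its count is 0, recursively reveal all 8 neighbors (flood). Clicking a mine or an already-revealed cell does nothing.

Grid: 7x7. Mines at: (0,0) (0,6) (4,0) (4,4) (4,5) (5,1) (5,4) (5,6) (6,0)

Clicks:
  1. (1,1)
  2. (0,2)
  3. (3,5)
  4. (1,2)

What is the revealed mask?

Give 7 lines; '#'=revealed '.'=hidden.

Answer: .#####.
#######
#######
#######
.###...
.......
.......

Derivation:
Click 1 (1,1) count=1: revealed 1 new [(1,1)] -> total=1
Click 2 (0,2) count=0: revealed 28 new [(0,1) (0,2) (0,3) (0,4) (0,5) (1,0) (1,2) (1,3) (1,4) (1,5) (1,6) (2,0) (2,1) (2,2) (2,3) (2,4) (2,5) (2,6) (3,0) (3,1) (3,2) (3,3) (3,4) (3,5) (3,6) (4,1) (4,2) (4,3)] -> total=29
Click 3 (3,5) count=2: revealed 0 new [(none)] -> total=29
Click 4 (1,2) count=0: revealed 0 new [(none)] -> total=29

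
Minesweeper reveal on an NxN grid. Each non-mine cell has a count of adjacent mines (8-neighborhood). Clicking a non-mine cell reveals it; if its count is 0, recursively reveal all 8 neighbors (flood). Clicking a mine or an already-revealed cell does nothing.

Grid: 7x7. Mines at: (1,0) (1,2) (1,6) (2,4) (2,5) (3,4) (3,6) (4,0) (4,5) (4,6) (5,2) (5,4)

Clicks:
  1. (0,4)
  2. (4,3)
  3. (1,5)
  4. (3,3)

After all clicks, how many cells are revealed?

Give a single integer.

Click 1 (0,4) count=0: revealed 6 new [(0,3) (0,4) (0,5) (1,3) (1,4) (1,5)] -> total=6
Click 2 (4,3) count=3: revealed 1 new [(4,3)] -> total=7
Click 3 (1,5) count=3: revealed 0 new [(none)] -> total=7
Click 4 (3,3) count=2: revealed 1 new [(3,3)] -> total=8

Answer: 8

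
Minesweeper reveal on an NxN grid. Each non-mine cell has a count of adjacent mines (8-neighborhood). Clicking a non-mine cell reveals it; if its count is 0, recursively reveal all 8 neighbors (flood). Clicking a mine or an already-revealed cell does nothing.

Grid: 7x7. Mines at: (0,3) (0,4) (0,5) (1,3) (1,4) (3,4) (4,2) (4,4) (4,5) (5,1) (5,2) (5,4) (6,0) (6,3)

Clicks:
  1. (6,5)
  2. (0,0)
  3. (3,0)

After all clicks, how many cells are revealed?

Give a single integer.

Click 1 (6,5) count=1: revealed 1 new [(6,5)] -> total=1
Click 2 (0,0) count=0: revealed 14 new [(0,0) (0,1) (0,2) (1,0) (1,1) (1,2) (2,0) (2,1) (2,2) (3,0) (3,1) (3,2) (4,0) (4,1)] -> total=15
Click 3 (3,0) count=0: revealed 0 new [(none)] -> total=15

Answer: 15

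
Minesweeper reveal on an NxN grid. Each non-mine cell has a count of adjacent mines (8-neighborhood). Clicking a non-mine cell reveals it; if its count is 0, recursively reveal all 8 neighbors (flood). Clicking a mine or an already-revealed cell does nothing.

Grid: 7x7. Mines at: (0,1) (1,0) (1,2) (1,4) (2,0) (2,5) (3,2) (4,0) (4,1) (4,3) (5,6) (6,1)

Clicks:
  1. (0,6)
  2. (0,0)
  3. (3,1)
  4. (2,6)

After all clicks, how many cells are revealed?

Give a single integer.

Answer: 7

Derivation:
Click 1 (0,6) count=0: revealed 4 new [(0,5) (0,6) (1,5) (1,6)] -> total=4
Click 2 (0,0) count=2: revealed 1 new [(0,0)] -> total=5
Click 3 (3,1) count=4: revealed 1 new [(3,1)] -> total=6
Click 4 (2,6) count=1: revealed 1 new [(2,6)] -> total=7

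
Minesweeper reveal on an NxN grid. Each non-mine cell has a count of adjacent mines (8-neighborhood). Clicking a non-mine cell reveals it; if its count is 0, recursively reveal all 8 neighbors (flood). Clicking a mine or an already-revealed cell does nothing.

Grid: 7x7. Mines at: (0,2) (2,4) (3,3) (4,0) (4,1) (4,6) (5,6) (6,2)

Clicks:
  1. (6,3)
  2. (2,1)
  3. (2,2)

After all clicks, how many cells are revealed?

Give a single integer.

Click 1 (6,3) count=1: revealed 1 new [(6,3)] -> total=1
Click 2 (2,1) count=0: revealed 11 new [(0,0) (0,1) (1,0) (1,1) (1,2) (2,0) (2,1) (2,2) (3,0) (3,1) (3,2)] -> total=12
Click 3 (2,2) count=1: revealed 0 new [(none)] -> total=12

Answer: 12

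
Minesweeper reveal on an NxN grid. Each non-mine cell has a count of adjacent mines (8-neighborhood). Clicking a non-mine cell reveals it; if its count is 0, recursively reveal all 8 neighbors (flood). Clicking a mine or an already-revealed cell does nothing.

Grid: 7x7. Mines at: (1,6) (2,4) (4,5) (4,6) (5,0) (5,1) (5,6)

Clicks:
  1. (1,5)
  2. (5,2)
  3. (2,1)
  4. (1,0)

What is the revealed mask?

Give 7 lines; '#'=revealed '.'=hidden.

Answer: ######.
######.
####...
#####..
#####..
..####.
..####.

Derivation:
Click 1 (1,5) count=2: revealed 1 new [(1,5)] -> total=1
Click 2 (5,2) count=1: revealed 1 new [(5,2)] -> total=2
Click 3 (2,1) count=0: revealed 32 new [(0,0) (0,1) (0,2) (0,3) (0,4) (0,5) (1,0) (1,1) (1,2) (1,3) (1,4) (2,0) (2,1) (2,2) (2,3) (3,0) (3,1) (3,2) (3,3) (3,4) (4,0) (4,1) (4,2) (4,3) (4,4) (5,3) (5,4) (5,5) (6,2) (6,3) (6,4) (6,5)] -> total=34
Click 4 (1,0) count=0: revealed 0 new [(none)] -> total=34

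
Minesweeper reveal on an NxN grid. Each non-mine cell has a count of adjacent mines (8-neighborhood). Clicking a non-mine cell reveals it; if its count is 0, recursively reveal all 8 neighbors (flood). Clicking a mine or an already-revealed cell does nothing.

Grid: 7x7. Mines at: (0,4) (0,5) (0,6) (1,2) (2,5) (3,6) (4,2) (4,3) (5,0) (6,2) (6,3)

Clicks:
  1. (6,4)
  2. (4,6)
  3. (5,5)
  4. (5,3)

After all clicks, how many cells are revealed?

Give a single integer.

Click 1 (6,4) count=1: revealed 1 new [(6,4)] -> total=1
Click 2 (4,6) count=1: revealed 1 new [(4,6)] -> total=2
Click 3 (5,5) count=0: revealed 7 new [(4,4) (4,5) (5,4) (5,5) (5,6) (6,5) (6,6)] -> total=9
Click 4 (5,3) count=4: revealed 1 new [(5,3)] -> total=10

Answer: 10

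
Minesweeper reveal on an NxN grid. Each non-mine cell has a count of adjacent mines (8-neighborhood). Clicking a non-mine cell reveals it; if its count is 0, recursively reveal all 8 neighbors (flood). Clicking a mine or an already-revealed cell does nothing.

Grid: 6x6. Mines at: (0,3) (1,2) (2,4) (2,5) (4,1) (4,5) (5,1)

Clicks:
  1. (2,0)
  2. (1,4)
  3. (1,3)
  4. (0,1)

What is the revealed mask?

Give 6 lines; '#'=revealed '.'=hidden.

Click 1 (2,0) count=0: revealed 8 new [(0,0) (0,1) (1,0) (1,1) (2,0) (2,1) (3,0) (3,1)] -> total=8
Click 2 (1,4) count=3: revealed 1 new [(1,4)] -> total=9
Click 3 (1,3) count=3: revealed 1 new [(1,3)] -> total=10
Click 4 (0,1) count=1: revealed 0 new [(none)] -> total=10

Answer: ##....
##.##.
##....
##....
......
......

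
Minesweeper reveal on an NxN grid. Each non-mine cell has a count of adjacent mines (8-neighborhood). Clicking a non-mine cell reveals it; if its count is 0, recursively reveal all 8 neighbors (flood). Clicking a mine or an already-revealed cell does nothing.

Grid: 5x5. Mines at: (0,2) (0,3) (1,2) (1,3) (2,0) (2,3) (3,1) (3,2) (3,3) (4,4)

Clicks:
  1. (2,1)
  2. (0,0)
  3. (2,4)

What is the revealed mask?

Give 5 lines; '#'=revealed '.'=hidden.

Answer: ##...
##...
.#..#
.....
.....

Derivation:
Click 1 (2,1) count=4: revealed 1 new [(2,1)] -> total=1
Click 2 (0,0) count=0: revealed 4 new [(0,0) (0,1) (1,0) (1,1)] -> total=5
Click 3 (2,4) count=3: revealed 1 new [(2,4)] -> total=6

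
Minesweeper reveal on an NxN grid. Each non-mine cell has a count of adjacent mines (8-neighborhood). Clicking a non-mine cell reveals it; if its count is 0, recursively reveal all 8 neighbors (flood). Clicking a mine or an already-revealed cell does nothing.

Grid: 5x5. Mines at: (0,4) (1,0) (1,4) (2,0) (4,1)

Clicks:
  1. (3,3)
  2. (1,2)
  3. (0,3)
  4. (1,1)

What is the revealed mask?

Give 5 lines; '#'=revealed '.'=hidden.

Click 1 (3,3) count=0: revealed 17 new [(0,1) (0,2) (0,3) (1,1) (1,2) (1,3) (2,1) (2,2) (2,3) (2,4) (3,1) (3,2) (3,3) (3,4) (4,2) (4,3) (4,4)] -> total=17
Click 2 (1,2) count=0: revealed 0 new [(none)] -> total=17
Click 3 (0,3) count=2: revealed 0 new [(none)] -> total=17
Click 4 (1,1) count=2: revealed 0 new [(none)] -> total=17

Answer: .###.
.###.
.####
.####
..###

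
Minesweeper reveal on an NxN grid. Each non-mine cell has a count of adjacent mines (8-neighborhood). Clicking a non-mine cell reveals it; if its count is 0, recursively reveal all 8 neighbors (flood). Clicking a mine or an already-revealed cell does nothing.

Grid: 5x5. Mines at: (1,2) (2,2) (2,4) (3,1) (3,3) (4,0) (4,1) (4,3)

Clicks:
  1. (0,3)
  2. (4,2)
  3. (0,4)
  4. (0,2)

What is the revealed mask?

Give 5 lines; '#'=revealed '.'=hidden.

Click 1 (0,3) count=1: revealed 1 new [(0,3)] -> total=1
Click 2 (4,2) count=4: revealed 1 new [(4,2)] -> total=2
Click 3 (0,4) count=0: revealed 3 new [(0,4) (1,3) (1,4)] -> total=5
Click 4 (0,2) count=1: revealed 1 new [(0,2)] -> total=6

Answer: ..###
...##
.....
.....
..#..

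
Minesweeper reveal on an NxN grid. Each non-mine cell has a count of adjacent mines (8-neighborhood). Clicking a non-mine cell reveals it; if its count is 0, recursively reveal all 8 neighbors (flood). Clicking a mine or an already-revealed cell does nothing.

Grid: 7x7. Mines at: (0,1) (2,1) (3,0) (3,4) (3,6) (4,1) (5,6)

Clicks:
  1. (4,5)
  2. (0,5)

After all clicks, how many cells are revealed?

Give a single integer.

Answer: 16

Derivation:
Click 1 (4,5) count=3: revealed 1 new [(4,5)] -> total=1
Click 2 (0,5) count=0: revealed 15 new [(0,2) (0,3) (0,4) (0,5) (0,6) (1,2) (1,3) (1,4) (1,5) (1,6) (2,2) (2,3) (2,4) (2,5) (2,6)] -> total=16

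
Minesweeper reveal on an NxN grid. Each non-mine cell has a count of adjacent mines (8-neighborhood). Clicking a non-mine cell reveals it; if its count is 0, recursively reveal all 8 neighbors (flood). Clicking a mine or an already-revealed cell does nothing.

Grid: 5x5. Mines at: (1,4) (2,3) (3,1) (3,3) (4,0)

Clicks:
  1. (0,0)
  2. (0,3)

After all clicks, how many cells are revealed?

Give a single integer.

Answer: 11

Derivation:
Click 1 (0,0) count=0: revealed 11 new [(0,0) (0,1) (0,2) (0,3) (1,0) (1,1) (1,2) (1,3) (2,0) (2,1) (2,2)] -> total=11
Click 2 (0,3) count=1: revealed 0 new [(none)] -> total=11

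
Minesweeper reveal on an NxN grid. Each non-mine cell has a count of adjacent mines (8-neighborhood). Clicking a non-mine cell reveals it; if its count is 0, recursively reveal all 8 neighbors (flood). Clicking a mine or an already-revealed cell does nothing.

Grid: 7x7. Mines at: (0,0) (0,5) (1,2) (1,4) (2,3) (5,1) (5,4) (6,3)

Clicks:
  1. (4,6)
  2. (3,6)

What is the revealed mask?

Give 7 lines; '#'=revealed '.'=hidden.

Answer: .......
.....##
....###
....###
....###
.....##
.....##

Derivation:
Click 1 (4,6) count=0: revealed 15 new [(1,5) (1,6) (2,4) (2,5) (2,6) (3,4) (3,5) (3,6) (4,4) (4,5) (4,6) (5,5) (5,6) (6,5) (6,6)] -> total=15
Click 2 (3,6) count=0: revealed 0 new [(none)] -> total=15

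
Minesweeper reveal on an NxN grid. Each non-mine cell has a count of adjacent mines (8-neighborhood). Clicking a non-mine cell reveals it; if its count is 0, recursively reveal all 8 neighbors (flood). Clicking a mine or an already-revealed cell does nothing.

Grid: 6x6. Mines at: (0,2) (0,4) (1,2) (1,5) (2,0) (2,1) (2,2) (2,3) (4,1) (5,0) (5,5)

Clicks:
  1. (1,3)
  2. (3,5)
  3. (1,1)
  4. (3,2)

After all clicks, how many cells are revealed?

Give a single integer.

Click 1 (1,3) count=5: revealed 1 new [(1,3)] -> total=1
Click 2 (3,5) count=0: revealed 6 new [(2,4) (2,5) (3,4) (3,5) (4,4) (4,5)] -> total=7
Click 3 (1,1) count=5: revealed 1 new [(1,1)] -> total=8
Click 4 (3,2) count=4: revealed 1 new [(3,2)] -> total=9

Answer: 9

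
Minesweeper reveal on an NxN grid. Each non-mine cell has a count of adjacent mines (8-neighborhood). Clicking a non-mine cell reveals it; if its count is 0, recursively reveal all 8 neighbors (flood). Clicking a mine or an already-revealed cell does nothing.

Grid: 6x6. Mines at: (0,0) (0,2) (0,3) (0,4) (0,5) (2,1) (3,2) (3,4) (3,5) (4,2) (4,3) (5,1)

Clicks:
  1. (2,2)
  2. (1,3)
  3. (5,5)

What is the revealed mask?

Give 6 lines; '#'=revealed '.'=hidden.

Answer: ......
...#..
..#...
......
....##
....##

Derivation:
Click 1 (2,2) count=2: revealed 1 new [(2,2)] -> total=1
Click 2 (1,3) count=3: revealed 1 new [(1,3)] -> total=2
Click 3 (5,5) count=0: revealed 4 new [(4,4) (4,5) (5,4) (5,5)] -> total=6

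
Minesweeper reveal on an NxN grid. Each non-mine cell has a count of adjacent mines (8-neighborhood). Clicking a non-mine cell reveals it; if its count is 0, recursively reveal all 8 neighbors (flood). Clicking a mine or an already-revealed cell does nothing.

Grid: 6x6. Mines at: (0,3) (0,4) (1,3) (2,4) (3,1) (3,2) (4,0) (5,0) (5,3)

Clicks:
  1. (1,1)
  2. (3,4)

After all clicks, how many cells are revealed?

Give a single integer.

Click 1 (1,1) count=0: revealed 9 new [(0,0) (0,1) (0,2) (1,0) (1,1) (1,2) (2,0) (2,1) (2,2)] -> total=9
Click 2 (3,4) count=1: revealed 1 new [(3,4)] -> total=10

Answer: 10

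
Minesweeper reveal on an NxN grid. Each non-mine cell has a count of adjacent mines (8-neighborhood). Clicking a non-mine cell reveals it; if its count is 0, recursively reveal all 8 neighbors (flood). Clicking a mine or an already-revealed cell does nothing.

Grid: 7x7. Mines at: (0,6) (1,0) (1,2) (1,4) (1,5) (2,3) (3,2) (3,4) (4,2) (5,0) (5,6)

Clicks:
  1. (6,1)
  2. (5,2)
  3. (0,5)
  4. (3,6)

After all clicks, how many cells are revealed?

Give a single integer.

Click 1 (6,1) count=1: revealed 1 new [(6,1)] -> total=1
Click 2 (5,2) count=1: revealed 1 new [(5,2)] -> total=2
Click 3 (0,5) count=3: revealed 1 new [(0,5)] -> total=3
Click 4 (3,6) count=0: revealed 6 new [(2,5) (2,6) (3,5) (3,6) (4,5) (4,6)] -> total=9

Answer: 9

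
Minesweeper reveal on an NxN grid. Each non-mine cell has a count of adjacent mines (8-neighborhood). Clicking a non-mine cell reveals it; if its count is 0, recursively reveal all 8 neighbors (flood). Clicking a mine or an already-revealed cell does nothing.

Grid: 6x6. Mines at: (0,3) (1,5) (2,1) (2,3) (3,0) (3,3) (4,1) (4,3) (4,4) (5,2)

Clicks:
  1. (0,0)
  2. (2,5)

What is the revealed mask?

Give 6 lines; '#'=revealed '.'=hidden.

Click 1 (0,0) count=0: revealed 6 new [(0,0) (0,1) (0,2) (1,0) (1,1) (1,2)] -> total=6
Click 2 (2,5) count=1: revealed 1 new [(2,5)] -> total=7

Answer: ###...
###...
.....#
......
......
......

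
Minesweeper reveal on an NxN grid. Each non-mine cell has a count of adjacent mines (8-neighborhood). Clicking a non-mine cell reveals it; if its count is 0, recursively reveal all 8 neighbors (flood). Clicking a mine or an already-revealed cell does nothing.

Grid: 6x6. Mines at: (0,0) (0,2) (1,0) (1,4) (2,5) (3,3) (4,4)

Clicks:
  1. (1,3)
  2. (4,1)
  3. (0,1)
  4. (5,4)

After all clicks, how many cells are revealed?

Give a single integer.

Answer: 17

Derivation:
Click 1 (1,3) count=2: revealed 1 new [(1,3)] -> total=1
Click 2 (4,1) count=0: revealed 14 new [(2,0) (2,1) (2,2) (3,0) (3,1) (3,2) (4,0) (4,1) (4,2) (4,3) (5,0) (5,1) (5,2) (5,3)] -> total=15
Click 3 (0,1) count=3: revealed 1 new [(0,1)] -> total=16
Click 4 (5,4) count=1: revealed 1 new [(5,4)] -> total=17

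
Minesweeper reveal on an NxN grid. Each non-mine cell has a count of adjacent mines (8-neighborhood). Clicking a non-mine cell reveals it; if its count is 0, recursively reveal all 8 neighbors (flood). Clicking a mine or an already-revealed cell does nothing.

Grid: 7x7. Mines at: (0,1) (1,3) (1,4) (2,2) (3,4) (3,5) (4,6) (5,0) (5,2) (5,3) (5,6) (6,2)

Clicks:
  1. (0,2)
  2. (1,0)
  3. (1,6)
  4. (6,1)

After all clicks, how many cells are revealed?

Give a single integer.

Answer: 9

Derivation:
Click 1 (0,2) count=2: revealed 1 new [(0,2)] -> total=1
Click 2 (1,0) count=1: revealed 1 new [(1,0)] -> total=2
Click 3 (1,6) count=0: revealed 6 new [(0,5) (0,6) (1,5) (1,6) (2,5) (2,6)] -> total=8
Click 4 (6,1) count=3: revealed 1 new [(6,1)] -> total=9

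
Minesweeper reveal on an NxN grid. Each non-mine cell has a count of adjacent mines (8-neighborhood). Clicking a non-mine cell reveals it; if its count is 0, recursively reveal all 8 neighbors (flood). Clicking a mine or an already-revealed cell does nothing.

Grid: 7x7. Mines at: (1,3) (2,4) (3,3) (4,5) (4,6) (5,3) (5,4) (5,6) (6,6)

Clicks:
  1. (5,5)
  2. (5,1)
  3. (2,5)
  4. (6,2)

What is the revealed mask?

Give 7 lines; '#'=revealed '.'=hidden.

Click 1 (5,5) count=5: revealed 1 new [(5,5)] -> total=1
Click 2 (5,1) count=0: revealed 21 new [(0,0) (0,1) (0,2) (1,0) (1,1) (1,2) (2,0) (2,1) (2,2) (3,0) (3,1) (3,2) (4,0) (4,1) (4,2) (5,0) (5,1) (5,2) (6,0) (6,1) (6,2)] -> total=22
Click 3 (2,5) count=1: revealed 1 new [(2,5)] -> total=23
Click 4 (6,2) count=1: revealed 0 new [(none)] -> total=23

Answer: ###....
###....
###..#.
###....
###....
###..#.
###....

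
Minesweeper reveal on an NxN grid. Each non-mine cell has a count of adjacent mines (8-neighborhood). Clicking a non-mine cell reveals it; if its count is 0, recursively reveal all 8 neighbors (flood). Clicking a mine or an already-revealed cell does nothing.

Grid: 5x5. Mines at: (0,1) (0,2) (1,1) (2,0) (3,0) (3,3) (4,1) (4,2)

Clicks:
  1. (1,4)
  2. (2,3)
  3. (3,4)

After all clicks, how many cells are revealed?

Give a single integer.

Click 1 (1,4) count=0: revealed 6 new [(0,3) (0,4) (1,3) (1,4) (2,3) (2,4)] -> total=6
Click 2 (2,3) count=1: revealed 0 new [(none)] -> total=6
Click 3 (3,4) count=1: revealed 1 new [(3,4)] -> total=7

Answer: 7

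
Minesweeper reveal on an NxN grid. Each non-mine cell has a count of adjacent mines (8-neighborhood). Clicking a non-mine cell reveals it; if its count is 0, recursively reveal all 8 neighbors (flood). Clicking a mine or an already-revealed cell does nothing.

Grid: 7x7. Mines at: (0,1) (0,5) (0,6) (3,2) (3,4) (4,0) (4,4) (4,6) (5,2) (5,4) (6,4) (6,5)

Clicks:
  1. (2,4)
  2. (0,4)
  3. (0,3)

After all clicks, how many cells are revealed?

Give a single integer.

Answer: 9

Derivation:
Click 1 (2,4) count=1: revealed 1 new [(2,4)] -> total=1
Click 2 (0,4) count=1: revealed 1 new [(0,4)] -> total=2
Click 3 (0,3) count=0: revealed 7 new [(0,2) (0,3) (1,2) (1,3) (1,4) (2,2) (2,3)] -> total=9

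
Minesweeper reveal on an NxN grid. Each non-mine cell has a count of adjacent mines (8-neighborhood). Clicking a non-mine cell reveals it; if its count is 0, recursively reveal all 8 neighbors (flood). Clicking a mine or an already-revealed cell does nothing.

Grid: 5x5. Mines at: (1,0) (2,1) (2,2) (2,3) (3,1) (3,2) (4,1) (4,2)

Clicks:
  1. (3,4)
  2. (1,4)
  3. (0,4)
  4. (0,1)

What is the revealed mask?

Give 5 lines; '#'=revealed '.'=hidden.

Answer: .####
.####
.....
....#
.....

Derivation:
Click 1 (3,4) count=1: revealed 1 new [(3,4)] -> total=1
Click 2 (1,4) count=1: revealed 1 new [(1,4)] -> total=2
Click 3 (0,4) count=0: revealed 7 new [(0,1) (0,2) (0,3) (0,4) (1,1) (1,2) (1,3)] -> total=9
Click 4 (0,1) count=1: revealed 0 new [(none)] -> total=9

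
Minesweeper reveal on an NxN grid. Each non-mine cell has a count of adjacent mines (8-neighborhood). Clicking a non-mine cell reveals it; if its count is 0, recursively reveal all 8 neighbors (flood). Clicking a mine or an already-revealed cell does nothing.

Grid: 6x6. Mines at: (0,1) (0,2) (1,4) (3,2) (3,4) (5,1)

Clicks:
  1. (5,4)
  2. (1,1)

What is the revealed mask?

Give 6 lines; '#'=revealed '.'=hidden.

Click 1 (5,4) count=0: revealed 8 new [(4,2) (4,3) (4,4) (4,5) (5,2) (5,3) (5,4) (5,5)] -> total=8
Click 2 (1,1) count=2: revealed 1 new [(1,1)] -> total=9

Answer: ......
.#....
......
......
..####
..####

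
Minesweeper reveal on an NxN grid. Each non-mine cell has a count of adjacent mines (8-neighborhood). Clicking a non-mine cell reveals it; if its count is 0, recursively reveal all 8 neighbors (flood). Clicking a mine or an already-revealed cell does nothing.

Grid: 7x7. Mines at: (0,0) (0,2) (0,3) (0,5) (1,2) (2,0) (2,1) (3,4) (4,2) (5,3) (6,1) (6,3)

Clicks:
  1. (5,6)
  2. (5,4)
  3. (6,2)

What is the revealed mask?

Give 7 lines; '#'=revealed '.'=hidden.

Click 1 (5,6) count=0: revealed 15 new [(1,5) (1,6) (2,5) (2,6) (3,5) (3,6) (4,4) (4,5) (4,6) (5,4) (5,5) (5,6) (6,4) (6,5) (6,6)] -> total=15
Click 2 (5,4) count=2: revealed 0 new [(none)] -> total=15
Click 3 (6,2) count=3: revealed 1 new [(6,2)] -> total=16

Answer: .......
.....##
.....##
.....##
....###
....###
..#.###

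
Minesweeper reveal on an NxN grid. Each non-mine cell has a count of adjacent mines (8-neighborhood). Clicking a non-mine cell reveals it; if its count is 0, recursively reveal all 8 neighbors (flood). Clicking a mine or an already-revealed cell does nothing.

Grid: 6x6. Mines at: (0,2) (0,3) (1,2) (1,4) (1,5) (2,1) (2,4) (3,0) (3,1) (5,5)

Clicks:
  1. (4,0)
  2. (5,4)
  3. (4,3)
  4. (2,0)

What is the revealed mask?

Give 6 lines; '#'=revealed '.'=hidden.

Answer: ......
......
#.....
..###.
#####.
#####.

Derivation:
Click 1 (4,0) count=2: revealed 1 new [(4,0)] -> total=1
Click 2 (5,4) count=1: revealed 1 new [(5,4)] -> total=2
Click 3 (4,3) count=0: revealed 11 new [(3,2) (3,3) (3,4) (4,1) (4,2) (4,3) (4,4) (5,0) (5,1) (5,2) (5,3)] -> total=13
Click 4 (2,0) count=3: revealed 1 new [(2,0)] -> total=14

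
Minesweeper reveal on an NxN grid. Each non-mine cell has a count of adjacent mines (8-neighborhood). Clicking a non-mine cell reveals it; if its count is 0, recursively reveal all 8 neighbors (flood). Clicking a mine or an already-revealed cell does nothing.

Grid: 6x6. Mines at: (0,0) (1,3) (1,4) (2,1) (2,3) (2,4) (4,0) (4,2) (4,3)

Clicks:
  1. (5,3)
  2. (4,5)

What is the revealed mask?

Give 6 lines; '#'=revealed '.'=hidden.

Click 1 (5,3) count=2: revealed 1 new [(5,3)] -> total=1
Click 2 (4,5) count=0: revealed 6 new [(3,4) (3,5) (4,4) (4,5) (5,4) (5,5)] -> total=7

Answer: ......
......
......
....##
....##
...###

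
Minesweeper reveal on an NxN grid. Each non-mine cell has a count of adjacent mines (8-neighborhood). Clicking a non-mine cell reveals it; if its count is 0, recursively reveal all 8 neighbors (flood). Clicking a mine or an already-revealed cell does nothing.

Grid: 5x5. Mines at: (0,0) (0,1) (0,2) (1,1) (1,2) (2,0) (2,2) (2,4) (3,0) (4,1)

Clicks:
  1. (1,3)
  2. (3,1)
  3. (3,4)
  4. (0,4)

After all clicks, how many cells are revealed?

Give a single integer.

Answer: 6

Derivation:
Click 1 (1,3) count=4: revealed 1 new [(1,3)] -> total=1
Click 2 (3,1) count=4: revealed 1 new [(3,1)] -> total=2
Click 3 (3,4) count=1: revealed 1 new [(3,4)] -> total=3
Click 4 (0,4) count=0: revealed 3 new [(0,3) (0,4) (1,4)] -> total=6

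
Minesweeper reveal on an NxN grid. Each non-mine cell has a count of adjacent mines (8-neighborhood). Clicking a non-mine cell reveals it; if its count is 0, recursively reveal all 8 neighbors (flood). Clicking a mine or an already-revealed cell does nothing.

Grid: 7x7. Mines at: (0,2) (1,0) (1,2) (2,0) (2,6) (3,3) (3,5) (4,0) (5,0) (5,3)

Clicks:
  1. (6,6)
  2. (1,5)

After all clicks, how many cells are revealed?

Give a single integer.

Click 1 (6,6) count=0: revealed 9 new [(4,4) (4,5) (4,6) (5,4) (5,5) (5,6) (6,4) (6,5) (6,6)] -> total=9
Click 2 (1,5) count=1: revealed 1 new [(1,5)] -> total=10

Answer: 10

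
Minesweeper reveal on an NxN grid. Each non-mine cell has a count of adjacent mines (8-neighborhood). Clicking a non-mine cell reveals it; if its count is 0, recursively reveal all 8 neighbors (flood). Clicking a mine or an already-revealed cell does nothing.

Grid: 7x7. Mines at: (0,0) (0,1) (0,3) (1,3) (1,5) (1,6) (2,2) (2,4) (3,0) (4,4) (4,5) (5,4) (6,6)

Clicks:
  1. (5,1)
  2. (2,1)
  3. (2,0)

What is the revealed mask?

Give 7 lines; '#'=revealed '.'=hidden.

Click 1 (5,1) count=0: revealed 15 new [(3,1) (3,2) (3,3) (4,0) (4,1) (4,2) (4,3) (5,0) (5,1) (5,2) (5,3) (6,0) (6,1) (6,2) (6,3)] -> total=15
Click 2 (2,1) count=2: revealed 1 new [(2,1)] -> total=16
Click 3 (2,0) count=1: revealed 1 new [(2,0)] -> total=17

Answer: .......
.......
##.....
.###...
####...
####...
####...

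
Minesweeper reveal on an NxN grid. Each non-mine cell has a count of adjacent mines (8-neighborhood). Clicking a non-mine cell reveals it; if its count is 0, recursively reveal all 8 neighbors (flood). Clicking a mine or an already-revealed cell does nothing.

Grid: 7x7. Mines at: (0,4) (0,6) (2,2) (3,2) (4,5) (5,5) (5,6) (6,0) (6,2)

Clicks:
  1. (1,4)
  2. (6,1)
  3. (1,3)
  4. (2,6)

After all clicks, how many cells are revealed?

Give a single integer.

Click 1 (1,4) count=1: revealed 1 new [(1,4)] -> total=1
Click 2 (6,1) count=2: revealed 1 new [(6,1)] -> total=2
Click 3 (1,3) count=2: revealed 1 new [(1,3)] -> total=3
Click 4 (2,6) count=0: revealed 10 new [(1,5) (1,6) (2,3) (2,4) (2,5) (2,6) (3,3) (3,4) (3,5) (3,6)] -> total=13

Answer: 13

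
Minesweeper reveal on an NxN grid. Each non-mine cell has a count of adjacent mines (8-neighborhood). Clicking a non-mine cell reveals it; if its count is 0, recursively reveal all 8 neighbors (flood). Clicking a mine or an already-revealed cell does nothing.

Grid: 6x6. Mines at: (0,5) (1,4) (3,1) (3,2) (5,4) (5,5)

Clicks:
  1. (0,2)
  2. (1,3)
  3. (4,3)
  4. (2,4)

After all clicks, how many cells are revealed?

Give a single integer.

Answer: 14

Derivation:
Click 1 (0,2) count=0: revealed 12 new [(0,0) (0,1) (0,2) (0,3) (1,0) (1,1) (1,2) (1,3) (2,0) (2,1) (2,2) (2,3)] -> total=12
Click 2 (1,3) count=1: revealed 0 new [(none)] -> total=12
Click 3 (4,3) count=2: revealed 1 new [(4,3)] -> total=13
Click 4 (2,4) count=1: revealed 1 new [(2,4)] -> total=14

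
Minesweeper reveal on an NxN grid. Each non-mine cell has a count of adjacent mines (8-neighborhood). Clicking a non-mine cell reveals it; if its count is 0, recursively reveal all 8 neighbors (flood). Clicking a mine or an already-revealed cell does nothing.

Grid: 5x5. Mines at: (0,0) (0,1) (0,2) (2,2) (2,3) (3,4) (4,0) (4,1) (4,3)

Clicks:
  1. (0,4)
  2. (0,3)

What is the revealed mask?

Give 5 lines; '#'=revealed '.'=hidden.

Click 1 (0,4) count=0: revealed 4 new [(0,3) (0,4) (1,3) (1,4)] -> total=4
Click 2 (0,3) count=1: revealed 0 new [(none)] -> total=4

Answer: ...##
...##
.....
.....
.....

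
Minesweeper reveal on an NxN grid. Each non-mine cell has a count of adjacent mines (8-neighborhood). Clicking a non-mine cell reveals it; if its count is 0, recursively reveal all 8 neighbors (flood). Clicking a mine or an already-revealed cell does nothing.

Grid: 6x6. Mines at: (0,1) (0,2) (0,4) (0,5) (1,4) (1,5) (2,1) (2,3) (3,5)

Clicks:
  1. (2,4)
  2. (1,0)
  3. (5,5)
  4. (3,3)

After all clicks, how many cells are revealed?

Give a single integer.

Click 1 (2,4) count=4: revealed 1 new [(2,4)] -> total=1
Click 2 (1,0) count=2: revealed 1 new [(1,0)] -> total=2
Click 3 (5,5) count=0: revealed 17 new [(3,0) (3,1) (3,2) (3,3) (3,4) (4,0) (4,1) (4,2) (4,3) (4,4) (4,5) (5,0) (5,1) (5,2) (5,3) (5,4) (5,5)] -> total=19
Click 4 (3,3) count=1: revealed 0 new [(none)] -> total=19

Answer: 19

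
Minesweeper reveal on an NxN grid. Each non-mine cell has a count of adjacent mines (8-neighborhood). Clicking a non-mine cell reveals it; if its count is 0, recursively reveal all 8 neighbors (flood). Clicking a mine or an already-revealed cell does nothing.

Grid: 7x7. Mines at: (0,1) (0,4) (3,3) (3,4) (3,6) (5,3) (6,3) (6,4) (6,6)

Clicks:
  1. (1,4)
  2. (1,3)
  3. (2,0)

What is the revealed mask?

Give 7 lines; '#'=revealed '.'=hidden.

Click 1 (1,4) count=1: revealed 1 new [(1,4)] -> total=1
Click 2 (1,3) count=1: revealed 1 new [(1,3)] -> total=2
Click 3 (2,0) count=0: revealed 18 new [(1,0) (1,1) (1,2) (2,0) (2,1) (2,2) (3,0) (3,1) (3,2) (4,0) (4,1) (4,2) (5,0) (5,1) (5,2) (6,0) (6,1) (6,2)] -> total=20

Answer: .......
#####..
###....
###....
###....
###....
###....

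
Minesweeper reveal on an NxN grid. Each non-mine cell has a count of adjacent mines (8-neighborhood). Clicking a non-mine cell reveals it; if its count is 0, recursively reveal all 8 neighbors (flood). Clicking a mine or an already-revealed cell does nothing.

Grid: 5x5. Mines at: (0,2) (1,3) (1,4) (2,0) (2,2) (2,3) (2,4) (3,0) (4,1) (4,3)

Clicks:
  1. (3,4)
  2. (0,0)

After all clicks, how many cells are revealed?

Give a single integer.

Answer: 5

Derivation:
Click 1 (3,4) count=3: revealed 1 new [(3,4)] -> total=1
Click 2 (0,0) count=0: revealed 4 new [(0,0) (0,1) (1,0) (1,1)] -> total=5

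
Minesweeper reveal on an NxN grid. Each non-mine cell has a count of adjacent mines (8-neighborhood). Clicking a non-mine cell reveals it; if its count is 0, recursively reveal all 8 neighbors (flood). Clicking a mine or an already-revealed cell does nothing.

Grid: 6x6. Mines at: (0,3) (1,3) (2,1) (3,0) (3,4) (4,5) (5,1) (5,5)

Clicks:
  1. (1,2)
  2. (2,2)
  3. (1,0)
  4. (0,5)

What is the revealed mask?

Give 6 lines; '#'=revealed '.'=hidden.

Click 1 (1,2) count=3: revealed 1 new [(1,2)] -> total=1
Click 2 (2,2) count=2: revealed 1 new [(2,2)] -> total=2
Click 3 (1,0) count=1: revealed 1 new [(1,0)] -> total=3
Click 4 (0,5) count=0: revealed 6 new [(0,4) (0,5) (1,4) (1,5) (2,4) (2,5)] -> total=9

Answer: ....##
#.#.##
..#.##
......
......
......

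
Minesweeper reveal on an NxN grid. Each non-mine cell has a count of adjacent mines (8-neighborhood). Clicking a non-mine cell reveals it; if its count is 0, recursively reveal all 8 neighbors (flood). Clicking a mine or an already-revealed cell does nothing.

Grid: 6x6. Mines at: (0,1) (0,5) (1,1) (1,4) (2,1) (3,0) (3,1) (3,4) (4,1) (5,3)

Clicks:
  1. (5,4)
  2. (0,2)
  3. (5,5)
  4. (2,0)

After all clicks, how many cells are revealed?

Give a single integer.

Click 1 (5,4) count=1: revealed 1 new [(5,4)] -> total=1
Click 2 (0,2) count=2: revealed 1 new [(0,2)] -> total=2
Click 3 (5,5) count=0: revealed 3 new [(4,4) (4,5) (5,5)] -> total=5
Click 4 (2,0) count=4: revealed 1 new [(2,0)] -> total=6

Answer: 6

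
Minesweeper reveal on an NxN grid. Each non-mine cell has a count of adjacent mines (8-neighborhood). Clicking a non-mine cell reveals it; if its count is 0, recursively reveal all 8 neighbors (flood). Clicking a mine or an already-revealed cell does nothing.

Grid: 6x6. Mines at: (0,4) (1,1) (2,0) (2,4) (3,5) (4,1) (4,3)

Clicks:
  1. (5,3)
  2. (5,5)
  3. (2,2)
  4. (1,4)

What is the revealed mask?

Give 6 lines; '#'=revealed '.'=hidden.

Answer: ......
....#.
..#...
......
....##
...###

Derivation:
Click 1 (5,3) count=1: revealed 1 new [(5,3)] -> total=1
Click 2 (5,5) count=0: revealed 4 new [(4,4) (4,5) (5,4) (5,5)] -> total=5
Click 3 (2,2) count=1: revealed 1 new [(2,2)] -> total=6
Click 4 (1,4) count=2: revealed 1 new [(1,4)] -> total=7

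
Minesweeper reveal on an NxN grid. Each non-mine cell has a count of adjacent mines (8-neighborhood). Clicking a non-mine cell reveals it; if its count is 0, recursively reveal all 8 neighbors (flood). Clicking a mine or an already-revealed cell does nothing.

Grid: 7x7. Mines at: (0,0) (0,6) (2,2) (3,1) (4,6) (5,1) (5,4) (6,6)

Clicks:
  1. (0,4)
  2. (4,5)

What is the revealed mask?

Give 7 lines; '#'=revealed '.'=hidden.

Click 1 (0,4) count=0: revealed 22 new [(0,1) (0,2) (0,3) (0,4) (0,5) (1,1) (1,2) (1,3) (1,4) (1,5) (1,6) (2,3) (2,4) (2,5) (2,6) (3,3) (3,4) (3,5) (3,6) (4,3) (4,4) (4,5)] -> total=22
Click 2 (4,5) count=2: revealed 0 new [(none)] -> total=22

Answer: .#####.
.######
...####
...####
...###.
.......
.......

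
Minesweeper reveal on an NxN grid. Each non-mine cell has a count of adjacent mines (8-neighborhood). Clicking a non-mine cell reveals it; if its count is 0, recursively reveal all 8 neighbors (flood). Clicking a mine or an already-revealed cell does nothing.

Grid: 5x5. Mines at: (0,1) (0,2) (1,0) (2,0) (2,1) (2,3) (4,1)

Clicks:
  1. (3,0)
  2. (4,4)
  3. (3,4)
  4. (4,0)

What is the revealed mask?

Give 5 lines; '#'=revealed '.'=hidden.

Click 1 (3,0) count=3: revealed 1 new [(3,0)] -> total=1
Click 2 (4,4) count=0: revealed 6 new [(3,2) (3,3) (3,4) (4,2) (4,3) (4,4)] -> total=7
Click 3 (3,4) count=1: revealed 0 new [(none)] -> total=7
Click 4 (4,0) count=1: revealed 1 new [(4,0)] -> total=8

Answer: .....
.....
.....
#.###
#.###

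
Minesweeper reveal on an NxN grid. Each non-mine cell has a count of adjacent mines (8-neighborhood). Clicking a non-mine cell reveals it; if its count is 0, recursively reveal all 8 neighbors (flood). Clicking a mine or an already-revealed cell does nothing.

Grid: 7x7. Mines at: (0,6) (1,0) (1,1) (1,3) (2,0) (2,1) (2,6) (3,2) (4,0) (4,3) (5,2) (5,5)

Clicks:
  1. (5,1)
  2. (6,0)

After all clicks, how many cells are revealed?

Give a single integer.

Answer: 4

Derivation:
Click 1 (5,1) count=2: revealed 1 new [(5,1)] -> total=1
Click 2 (6,0) count=0: revealed 3 new [(5,0) (6,0) (6,1)] -> total=4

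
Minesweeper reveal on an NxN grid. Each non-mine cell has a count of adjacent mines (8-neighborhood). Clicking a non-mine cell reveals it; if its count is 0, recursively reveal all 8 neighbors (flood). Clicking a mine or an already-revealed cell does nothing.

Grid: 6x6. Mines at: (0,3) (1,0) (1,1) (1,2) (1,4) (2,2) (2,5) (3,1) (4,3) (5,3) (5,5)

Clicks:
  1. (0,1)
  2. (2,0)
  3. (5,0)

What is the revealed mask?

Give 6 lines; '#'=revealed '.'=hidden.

Answer: .#....
......
#.....
......
###...
###...

Derivation:
Click 1 (0,1) count=3: revealed 1 new [(0,1)] -> total=1
Click 2 (2,0) count=3: revealed 1 new [(2,0)] -> total=2
Click 3 (5,0) count=0: revealed 6 new [(4,0) (4,1) (4,2) (5,0) (5,1) (5,2)] -> total=8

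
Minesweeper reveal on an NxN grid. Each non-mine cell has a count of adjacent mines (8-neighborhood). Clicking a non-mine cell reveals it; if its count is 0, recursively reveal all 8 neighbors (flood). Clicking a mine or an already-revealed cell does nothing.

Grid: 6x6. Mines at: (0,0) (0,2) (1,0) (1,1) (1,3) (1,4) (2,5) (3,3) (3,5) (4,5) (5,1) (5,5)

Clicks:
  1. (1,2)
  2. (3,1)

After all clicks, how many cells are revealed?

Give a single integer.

Click 1 (1,2) count=3: revealed 1 new [(1,2)] -> total=1
Click 2 (3,1) count=0: revealed 9 new [(2,0) (2,1) (2,2) (3,0) (3,1) (3,2) (4,0) (4,1) (4,2)] -> total=10

Answer: 10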